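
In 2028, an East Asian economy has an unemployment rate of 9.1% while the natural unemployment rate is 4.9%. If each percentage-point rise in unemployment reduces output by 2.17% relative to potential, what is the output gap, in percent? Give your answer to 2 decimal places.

-9.11%

The unemployment gap is 9.1 - 4.9 = 4.2 percentage points.
Okun's law gives an output gap of -2.17 × 4.2 = -9.114%, i.e. 9.11% below potential.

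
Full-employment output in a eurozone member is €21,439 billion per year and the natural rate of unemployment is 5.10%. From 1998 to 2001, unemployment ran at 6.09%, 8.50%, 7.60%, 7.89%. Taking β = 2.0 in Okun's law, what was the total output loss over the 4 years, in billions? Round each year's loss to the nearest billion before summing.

€4,150 billion

Year 1998: gap = -2.0 × (6.09 - 5.1) = -1.98%, loss ≈ 21439 × 1.98/100 ≈ 424.
Year 1999: gap = -2.0 × (8.5 - 5.1) = -6.8%, loss ≈ 21439 × 6.8/100 ≈ 1458.
Year 2000: gap = -2.0 × (7.6 - 5.1) = -5%, loss ≈ 21439 × 5/100 ≈ 1072.
Year 2001: gap = -2.0 × (7.89 - 5.1) = -5.58%, loss ≈ 21439 × 5.58/100 ≈ 1196.
Total lost output = 424 + 1458 + 1072 + 1196 = 4150 billion.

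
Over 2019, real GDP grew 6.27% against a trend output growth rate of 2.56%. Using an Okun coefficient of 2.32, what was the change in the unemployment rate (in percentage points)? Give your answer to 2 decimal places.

-1.60 percentage points

Growth-rate Okun's law: g_Y = g_Y* - β × Δu, so Δu = (g_Y* - g_Y)/β.
Δu = (2.56 - 6.27)/2.32 = -3.71/2.32 = -1.60 percentage points.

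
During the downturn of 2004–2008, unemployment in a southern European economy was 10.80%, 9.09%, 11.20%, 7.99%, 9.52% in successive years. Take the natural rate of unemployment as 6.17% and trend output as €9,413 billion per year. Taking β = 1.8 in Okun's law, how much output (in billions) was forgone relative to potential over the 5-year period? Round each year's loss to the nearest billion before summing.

€3,007 billion

Year 2004: gap = -1.8 × (10.8 - 6.17) = -8.334%, loss ≈ 9413 × 8.334/100 ≈ 784.
Year 2005: gap = -1.8 × (9.09 - 6.17) = -5.256%, loss ≈ 9413 × 5.256/100 ≈ 495.
Year 2006: gap = -1.8 × (11.2 - 6.17) = -9.054%, loss ≈ 9413 × 9.054/100 ≈ 852.
Year 2007: gap = -1.8 × (7.99 - 6.17) = -3.276%, loss ≈ 9413 × 3.276/100 ≈ 308.
Year 2008: gap = -1.8 × (9.52 - 6.17) = -6.03%, loss ≈ 9413 × 6.03/100 ≈ 568.
Total lost output = 784 + 495 + 852 + 308 + 568 = 3007 billion.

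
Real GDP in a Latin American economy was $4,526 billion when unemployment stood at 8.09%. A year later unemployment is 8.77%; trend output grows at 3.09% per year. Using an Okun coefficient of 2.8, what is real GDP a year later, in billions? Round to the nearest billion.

Δu = 8.77 - 8.09 = 0.68 points.
Okun's law (growth form): g_Y = g_Y* - β × Δu = 3.09 - 2.8 × (0.68) = 3.09 - 1.904 = 1.186%.
Real GDP in the next year = 4526 × (1 + 1.186/100) = 4526 × 1.01186 ≈ 4580 billion.

$4,580 billion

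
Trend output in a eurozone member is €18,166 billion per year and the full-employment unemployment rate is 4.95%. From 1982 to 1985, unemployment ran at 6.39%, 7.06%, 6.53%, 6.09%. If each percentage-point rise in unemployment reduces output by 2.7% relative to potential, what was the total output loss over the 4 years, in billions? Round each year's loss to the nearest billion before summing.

€3,075 billion

Year 1982: gap = -2.7 × (6.39 - 4.95) = -3.888%, loss ≈ 18166 × 3.888/100 ≈ 706.
Year 1983: gap = -2.7 × (7.06 - 4.95) = -5.697%, loss ≈ 18166 × 5.697/100 ≈ 1035.
Year 1984: gap = -2.7 × (6.53 - 4.95) = -4.266%, loss ≈ 18166 × 4.266/100 ≈ 775.
Year 1985: gap = -2.7 × (6.09 - 4.95) = -3.078%, loss ≈ 18166 × 3.078/100 ≈ 559.
Total lost output = 706 + 1035 + 775 + 559 = 3075 billion.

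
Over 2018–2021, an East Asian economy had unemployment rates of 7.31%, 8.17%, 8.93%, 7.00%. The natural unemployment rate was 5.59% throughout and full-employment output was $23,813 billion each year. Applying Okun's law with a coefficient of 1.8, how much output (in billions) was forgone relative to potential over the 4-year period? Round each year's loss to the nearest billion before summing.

Year 2018: gap = -1.8 × (7.31 - 5.59) = -3.096%, loss ≈ 23813 × 3.096/100 ≈ 737.
Year 2019: gap = -1.8 × (8.17 - 5.59) = -4.644%, loss ≈ 23813 × 4.644/100 ≈ 1106.
Year 2020: gap = -1.8 × (8.93 - 5.59) = -6.012%, loss ≈ 23813 × 6.012/100 ≈ 1432.
Year 2021: gap = -1.8 × (7 - 5.59) = -2.538%, loss ≈ 23813 × 2.538/100 ≈ 604.
Total lost output = 737 + 1106 + 1432 + 604 = 3879 billion.

$3,879 billion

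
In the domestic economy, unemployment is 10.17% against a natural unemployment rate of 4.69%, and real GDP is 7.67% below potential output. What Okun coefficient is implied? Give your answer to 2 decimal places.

Okun's law: output gap = -β × (u - u*).
-7.67 = -β × (10.17 - 4.69) = -β × 5.48, so β = 7.67/5.48 = 1.40.

β ≈ 1.40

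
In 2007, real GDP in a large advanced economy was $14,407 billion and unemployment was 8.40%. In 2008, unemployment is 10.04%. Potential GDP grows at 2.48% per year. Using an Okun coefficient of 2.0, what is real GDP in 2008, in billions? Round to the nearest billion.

$14,292 billion

Δu = 10.04 - 8.4 = 1.64 points.
Okun's law (growth form): g_Y = g_Y* - β × Δu = 2.48 - 2.0 × (1.64) = 2.48 - 3.28 = -0.8%.
Real GDP in the next year = 14407 × (1 - 0.8/100) = 14407 × 0.992 ≈ 14292 billion.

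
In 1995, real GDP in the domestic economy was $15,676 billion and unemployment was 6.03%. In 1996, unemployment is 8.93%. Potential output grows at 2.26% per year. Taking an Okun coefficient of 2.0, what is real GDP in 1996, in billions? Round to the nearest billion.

$15,121 billion

Δu = 8.93 - 6.03 = 2.9 points.
Okun's law (growth form): g_Y = g_Y* - β × Δu = 2.26 - 2.0 × (2.90) = 2.26 - 5.8 = -3.54%.
Real GDP in the next year = 15676 × (1 - 3.54/100) = 15676 × 0.9646 ≈ 15121 billion.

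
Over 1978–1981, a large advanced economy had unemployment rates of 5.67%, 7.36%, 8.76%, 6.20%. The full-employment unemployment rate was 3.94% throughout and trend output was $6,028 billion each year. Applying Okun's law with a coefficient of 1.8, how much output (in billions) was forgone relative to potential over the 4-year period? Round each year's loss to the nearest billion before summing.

Year 1978: gap = -1.8 × (5.67 - 3.94) = -3.114%, loss ≈ 6028 × 3.114/100 ≈ 188.
Year 1979: gap = -1.8 × (7.36 - 3.94) = -6.156%, loss ≈ 6028 × 6.156/100 ≈ 371.
Year 1980: gap = -1.8 × (8.76 - 3.94) = -8.676%, loss ≈ 6028 × 8.676/100 ≈ 523.
Year 1981: gap = -1.8 × (6.2 - 3.94) = -4.068%, loss ≈ 6028 × 4.068/100 ≈ 245.
Total lost output = 188 + 371 + 523 + 245 = 1327 billion.

$1,327 billion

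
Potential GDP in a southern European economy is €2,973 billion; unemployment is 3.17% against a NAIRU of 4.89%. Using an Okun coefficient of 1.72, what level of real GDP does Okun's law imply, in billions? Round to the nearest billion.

Unemployment gap = 3.17 - 4.89 = -1.72 points, so the output gap is -1.72 × (-1.72) = 2.9584%.
Actual GDP = 2973 × (1 + 2.9584/100) = 2973 × 1.029584 ≈ 3061 billion.

€3,061 billion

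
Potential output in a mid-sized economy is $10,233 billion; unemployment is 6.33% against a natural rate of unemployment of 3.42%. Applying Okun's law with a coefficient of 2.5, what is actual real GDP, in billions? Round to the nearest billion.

$9,489 billion

Unemployment gap = 6.33 - 3.42 = 2.91 points, so the output gap is -2.5 × 2.91 = -7.275%.
Actual GDP = 10233 × (1 - 7.275/100) = 10233 × 0.92725 ≈ 9489 billion.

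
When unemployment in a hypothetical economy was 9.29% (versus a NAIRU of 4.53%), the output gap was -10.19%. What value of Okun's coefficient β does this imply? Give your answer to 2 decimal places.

Okun's law: output gap = -β × (u - u*).
-10.19 = -β × (9.29 - 4.53) = -β × 4.76, so β = 10.19/4.76 = 2.14.

β ≈ 2.14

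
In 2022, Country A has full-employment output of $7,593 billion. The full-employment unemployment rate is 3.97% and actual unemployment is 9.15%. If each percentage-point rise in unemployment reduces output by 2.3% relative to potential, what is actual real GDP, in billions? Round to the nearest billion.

$6,688 billion

Unemployment gap = 9.15 - 3.97 = 5.18 points, so the output gap is -2.3 × 5.18 = -11.914%.
Actual GDP = 7593 × (1 - 11.914/100) = 7593 × 0.88086 ≈ 6688 billion.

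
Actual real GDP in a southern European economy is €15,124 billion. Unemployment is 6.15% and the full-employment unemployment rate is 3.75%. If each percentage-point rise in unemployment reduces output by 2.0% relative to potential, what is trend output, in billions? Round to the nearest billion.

Unemployment gap = 6.15 - 3.75 = 2.4 points, so output gap = -2 × 2.4 = -4.8%.
Since Y = Y* × (1 + gap/100), Y* = 15124/0.952 ≈ 15887 billion.

€15,887 billion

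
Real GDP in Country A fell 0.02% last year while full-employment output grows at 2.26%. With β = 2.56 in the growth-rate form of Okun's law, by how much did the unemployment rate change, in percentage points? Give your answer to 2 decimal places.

0.89 percentage points

Growth-rate Okun's law: g_Y = g_Y* - β × Δu, so Δu = (g_Y* - g_Y)/β.
Δu = (2.26 + 0.02)/2.56 = 2.28/2.56 = 0.89 percentage points.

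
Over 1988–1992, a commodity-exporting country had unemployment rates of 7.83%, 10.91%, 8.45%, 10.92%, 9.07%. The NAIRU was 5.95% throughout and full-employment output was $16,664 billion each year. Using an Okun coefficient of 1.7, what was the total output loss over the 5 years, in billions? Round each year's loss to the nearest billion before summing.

Year 1988: gap = -1.7 × (7.83 - 5.95) = -3.196%, loss ≈ 16664 × 3.196/100 ≈ 533.
Year 1989: gap = -1.7 × (10.91 - 5.95) = -8.432%, loss ≈ 16664 × 8.432/100 ≈ 1405.
Year 1990: gap = -1.7 × (8.45 - 5.95) = -4.25%, loss ≈ 16664 × 4.25/100 ≈ 708.
Year 1991: gap = -1.7 × (10.92 - 5.95) = -8.449%, loss ≈ 16664 × 8.449/100 ≈ 1408.
Year 1992: gap = -1.7 × (9.07 - 5.95) = -5.304%, loss ≈ 16664 × 5.304/100 ≈ 884.
Total lost output = 533 + 1405 + 708 + 1408 + 884 = 4938 billion.

$4,938 billion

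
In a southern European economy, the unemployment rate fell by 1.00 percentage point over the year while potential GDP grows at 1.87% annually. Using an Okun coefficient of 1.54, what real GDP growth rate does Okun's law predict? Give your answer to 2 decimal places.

3.41%

Growth-rate Okun's law: g_Y = g_Y* - β × Δu.
g_Y = 1.87 - 1.54 × (-1.00) = 1.87 + 1.54 = 3.41%, i.e. 3.41% to 2 d.p.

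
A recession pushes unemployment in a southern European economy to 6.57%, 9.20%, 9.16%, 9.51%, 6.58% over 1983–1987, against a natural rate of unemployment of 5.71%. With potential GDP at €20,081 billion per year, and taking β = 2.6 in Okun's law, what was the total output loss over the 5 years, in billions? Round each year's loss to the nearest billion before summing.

Year 1983: gap = -2.6 × (6.57 - 5.71) = -2.236%, loss ≈ 20081 × 2.236/100 ≈ 449.
Year 1984: gap = -2.6 × (9.2 - 5.71) = -9.074%, loss ≈ 20081 × 9.074/100 ≈ 1822.
Year 1985: gap = -2.6 × (9.16 - 5.71) = -8.97%, loss ≈ 20081 × 8.97/100 ≈ 1801.
Year 1986: gap = -2.6 × (9.51 - 5.71) = -9.88%, loss ≈ 20081 × 9.88/100 ≈ 1984.
Year 1987: gap = -2.6 × (6.58 - 5.71) = -2.262%, loss ≈ 20081 × 2.262/100 ≈ 454.
Total lost output = 449 + 1822 + 1801 + 1984 + 454 = 6510 billion.

€6,510 billion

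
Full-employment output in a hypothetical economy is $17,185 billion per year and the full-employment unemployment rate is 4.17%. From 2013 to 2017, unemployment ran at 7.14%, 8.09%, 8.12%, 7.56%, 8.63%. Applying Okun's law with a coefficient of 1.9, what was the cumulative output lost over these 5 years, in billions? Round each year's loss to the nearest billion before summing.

Year 2013: gap = -1.9 × (7.14 - 4.17) = -5.643%, loss ≈ 17185 × 5.643/100 ≈ 970.
Year 2014: gap = -1.9 × (8.09 - 4.17) = -7.448%, loss ≈ 17185 × 7.448/100 ≈ 1280.
Year 2015: gap = -1.9 × (8.12 - 4.17) = -7.505%, loss ≈ 17185 × 7.505/100 ≈ 1290.
Year 2016: gap = -1.9 × (7.56 - 4.17) = -6.441%, loss ≈ 17185 × 6.441/100 ≈ 1107.
Year 2017: gap = -1.9 × (8.63 - 4.17) = -8.474%, loss ≈ 17185 × 8.474/100 ≈ 1456.
Total lost output = 970 + 1280 + 1290 + 1107 + 1456 = 6103 billion.

$6,103 billion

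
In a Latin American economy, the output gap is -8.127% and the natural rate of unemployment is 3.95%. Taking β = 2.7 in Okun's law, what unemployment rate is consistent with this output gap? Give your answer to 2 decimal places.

6.96%

From Okun's law, u - u* = -(output gap)/β = -(-8.127)/2.7 = 3.01 points.
So u = 3.95 + 3.01 = 6.96%.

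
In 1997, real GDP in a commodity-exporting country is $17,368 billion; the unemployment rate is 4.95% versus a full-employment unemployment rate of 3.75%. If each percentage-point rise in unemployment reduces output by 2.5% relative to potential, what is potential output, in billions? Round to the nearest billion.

$17,905 billion

Unemployment gap = 4.95 - 3.75 = 1.2 points, so output gap = -2.5 × 1.2 = -3%.
Since Y = Y* × (1 + gap/100), Y* = 17368/0.97 ≈ 17905 billion.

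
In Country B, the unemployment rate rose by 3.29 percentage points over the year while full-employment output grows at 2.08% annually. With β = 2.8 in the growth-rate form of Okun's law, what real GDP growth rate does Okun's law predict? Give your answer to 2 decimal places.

-7.13%

Growth-rate Okun's law: g_Y = g_Y* - β × Δu.
g_Y = 2.08 - 2.8 × (3.29) = 2.08 - 9.212 = -7.132%, i.e. -7.13% to 2 d.p.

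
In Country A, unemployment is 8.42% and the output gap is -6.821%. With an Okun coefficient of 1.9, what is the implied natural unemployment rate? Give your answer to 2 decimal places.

From Okun's law, u - u* = -(output gap)/β = -(-6.821)/1.9 = 3.59 points.
So u* = 8.42 - 3.59 = 4.83%.

4.83%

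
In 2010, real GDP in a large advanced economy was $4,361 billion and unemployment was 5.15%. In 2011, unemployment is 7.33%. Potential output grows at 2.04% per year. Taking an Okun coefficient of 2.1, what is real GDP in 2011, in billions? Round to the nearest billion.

Δu = 7.33 - 5.15 = 2.18 points.
Okun's law (growth form): g_Y = g_Y* - β × Δu = 2.04 - 2.1 × (2.18) = 2.04 - 4.578 = -2.538%.
Real GDP in the next year = 4361 × (1 - 2.538/100) = 4361 × 0.97462 ≈ 4250 billion.

$4,250 billion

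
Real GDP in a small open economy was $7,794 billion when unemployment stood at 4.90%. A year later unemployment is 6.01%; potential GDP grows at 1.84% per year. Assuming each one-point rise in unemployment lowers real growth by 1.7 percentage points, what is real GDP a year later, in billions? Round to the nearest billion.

Δu = 6.01 - 4.9 = 1.11 points.
Okun's law (growth form): g_Y = g_Y* - β × Δu = 1.84 - 1.7 × (1.11) = 1.84 - 1.887 = -0.047%.
Real GDP in the next year = 7794 × (1 - 0.047/100) = 7794 × 0.99953 ≈ 7790 billion.

$7,790 billion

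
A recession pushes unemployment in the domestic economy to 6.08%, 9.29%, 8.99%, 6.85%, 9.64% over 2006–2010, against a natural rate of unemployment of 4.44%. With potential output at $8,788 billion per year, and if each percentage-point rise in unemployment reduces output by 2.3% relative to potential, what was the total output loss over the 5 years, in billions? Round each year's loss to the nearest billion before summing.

$3,769 billion

Year 2006: gap = -2.3 × (6.08 - 4.44) = -3.772%, loss ≈ 8788 × 3.772/100 ≈ 331.
Year 2007: gap = -2.3 × (9.29 - 4.44) = -11.155%, loss ≈ 8788 × 11.155/100 ≈ 980.
Year 2008: gap = -2.3 × (8.99 - 4.44) = -10.465%, loss ≈ 8788 × 10.465/100 ≈ 920.
Year 2009: gap = -2.3 × (6.85 - 4.44) = -5.543%, loss ≈ 8788 × 5.543/100 ≈ 487.
Year 2010: gap = -2.3 × (9.64 - 4.44) = -11.96%, loss ≈ 8788 × 11.96/100 ≈ 1051.
Total lost output = 331 + 980 + 920 + 487 + 1051 = 3769 billion.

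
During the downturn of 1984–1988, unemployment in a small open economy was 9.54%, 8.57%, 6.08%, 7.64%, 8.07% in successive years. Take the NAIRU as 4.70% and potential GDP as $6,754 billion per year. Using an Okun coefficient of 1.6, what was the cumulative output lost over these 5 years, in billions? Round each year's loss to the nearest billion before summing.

$1,772 billion

Year 1984: gap = -1.6 × (9.54 - 4.7) = -7.744%, loss ≈ 6754 × 7.744/100 ≈ 523.
Year 1985: gap = -1.6 × (8.57 - 4.7) = -6.192%, loss ≈ 6754 × 6.192/100 ≈ 418.
Year 1986: gap = -1.6 × (6.08 - 4.7) = -2.208%, loss ≈ 6754 × 2.208/100 ≈ 149.
Year 1987: gap = -1.6 × (7.64 - 4.7) = -4.704%, loss ≈ 6754 × 4.704/100 ≈ 318.
Year 1988: gap = -1.6 × (8.07 - 4.7) = -5.392%, loss ≈ 6754 × 5.392/100 ≈ 364.
Total lost output = 523 + 418 + 149 + 318 + 364 = 1772 billion.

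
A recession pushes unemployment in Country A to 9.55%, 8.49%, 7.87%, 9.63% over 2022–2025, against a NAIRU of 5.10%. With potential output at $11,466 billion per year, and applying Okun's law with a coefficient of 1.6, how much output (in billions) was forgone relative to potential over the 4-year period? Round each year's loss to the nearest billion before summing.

$2,777 billion

Year 2022: gap = -1.6 × (9.55 - 5.1) = -7.12%, loss ≈ 11466 × 7.12/100 ≈ 816.
Year 2023: gap = -1.6 × (8.49 - 5.1) = -5.424%, loss ≈ 11466 × 5.424/100 ≈ 622.
Year 2024: gap = -1.6 × (7.87 - 5.1) = -4.432%, loss ≈ 11466 × 4.432/100 ≈ 508.
Year 2025: gap = -1.6 × (9.63 - 5.1) = -7.248%, loss ≈ 11466 × 7.248/100 ≈ 831.
Total lost output = 816 + 622 + 508 + 831 = 2777 billion.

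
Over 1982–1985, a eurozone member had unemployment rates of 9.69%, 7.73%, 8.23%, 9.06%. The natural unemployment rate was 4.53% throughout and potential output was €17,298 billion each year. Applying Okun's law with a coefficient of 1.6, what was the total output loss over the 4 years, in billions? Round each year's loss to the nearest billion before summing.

Year 1982: gap = -1.6 × (9.69 - 4.53) = -8.256%, loss ≈ 17298 × 8.256/100 ≈ 1428.
Year 1983: gap = -1.6 × (7.73 - 4.53) = -5.12%, loss ≈ 17298 × 5.12/100 ≈ 886.
Year 1984: gap = -1.6 × (8.23 - 4.53) = -5.92%, loss ≈ 17298 × 5.92/100 ≈ 1024.
Year 1985: gap = -1.6 × (9.06 - 4.53) = -7.248%, loss ≈ 17298 × 7.248/100 ≈ 1254.
Total lost output = 1428 + 886 + 1024 + 1254 = 4592 billion.

€4,592 billion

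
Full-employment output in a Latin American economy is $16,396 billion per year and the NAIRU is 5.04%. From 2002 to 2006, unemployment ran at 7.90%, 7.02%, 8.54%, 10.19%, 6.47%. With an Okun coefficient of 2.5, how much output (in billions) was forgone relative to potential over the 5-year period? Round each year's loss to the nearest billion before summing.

$6,116 billion

Year 2002: gap = -2.5 × (7.9 - 5.04) = -7.15%, loss ≈ 16396 × 7.15/100 ≈ 1172.
Year 2003: gap = -2.5 × (7.02 - 5.04) = -4.95%, loss ≈ 16396 × 4.95/100 ≈ 812.
Year 2004: gap = -2.5 × (8.54 - 5.04) = -8.75%, loss ≈ 16396 × 8.75/100 ≈ 1435.
Year 2005: gap = -2.5 × (10.19 - 5.04) = -12.875%, loss ≈ 16396 × 12.875/100 ≈ 2111.
Year 2006: gap = -2.5 × (6.47 - 5.04) = -3.575%, loss ≈ 16396 × 3.575/100 ≈ 586.
Total lost output = 1172 + 812 + 1435 + 2111 + 586 = 6116 billion.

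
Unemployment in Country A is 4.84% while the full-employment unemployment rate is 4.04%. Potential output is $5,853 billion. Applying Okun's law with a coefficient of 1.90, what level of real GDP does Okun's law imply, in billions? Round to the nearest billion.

Unemployment gap = 4.84 - 4.04 = 0.8 points, so the output gap is -1.9 × 0.8 = -1.52%.
Actual GDP = 5853 × (1 - 1.52/100) = 5853 × 0.9848 ≈ 5764 billion.

$5,764 billion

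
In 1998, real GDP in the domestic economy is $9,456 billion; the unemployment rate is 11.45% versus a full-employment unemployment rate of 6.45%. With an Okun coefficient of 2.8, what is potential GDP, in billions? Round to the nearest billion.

Unemployment gap = 11.45 - 6.45 = 5 points, so output gap = -2.8 × 5 = -14%.
Since Y = Y* × (1 + gap/100), Y* = 9456/0.86 ≈ 10995 billion.

$10,995 billion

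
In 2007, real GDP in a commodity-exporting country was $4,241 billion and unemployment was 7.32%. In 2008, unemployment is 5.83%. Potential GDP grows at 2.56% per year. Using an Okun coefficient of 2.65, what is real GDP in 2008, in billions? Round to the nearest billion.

$4,517 billion

Δu = 5.83 - 7.32 = -1.49 points.
Okun's law (growth form): g_Y = g_Y* - β × Δu = 2.56 - 2.65 × (-1.49) = 2.56 + 3.9485 = 6.5085%.
Real GDP in the next year = 4241 × (1 + 6.5085/100) = 4241 × 1.065085 ≈ 4517 billion.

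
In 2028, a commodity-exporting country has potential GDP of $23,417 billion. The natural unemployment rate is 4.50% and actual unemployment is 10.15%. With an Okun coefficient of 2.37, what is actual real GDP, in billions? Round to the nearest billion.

$20,281 billion

Unemployment gap = 10.15 - 4.5 = 5.65 points, so the output gap is -2.37 × 5.65 = -13.3905%.
Actual GDP = 23417 × (1 - 13.3905/100) = 23417 × 0.866095 ≈ 20281 billion.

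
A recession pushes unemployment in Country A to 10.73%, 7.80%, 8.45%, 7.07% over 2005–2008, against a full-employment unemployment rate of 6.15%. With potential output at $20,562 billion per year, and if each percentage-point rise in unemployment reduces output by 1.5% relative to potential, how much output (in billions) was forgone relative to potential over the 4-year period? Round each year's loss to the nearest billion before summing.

Year 2005: gap = -1.5 × (10.73 - 6.15) = -6.87%, loss ≈ 20562 × 6.87/100 ≈ 1413.
Year 2006: gap = -1.5 × (7.8 - 6.15) = -2.475%, loss ≈ 20562 × 2.475/100 ≈ 509.
Year 2007: gap = -1.5 × (8.45 - 6.15) = -3.45%, loss ≈ 20562 × 3.45/100 ≈ 709.
Year 2008: gap = -1.5 × (7.07 - 6.15) = -1.38%, loss ≈ 20562 × 1.38/100 ≈ 284.
Total lost output = 1413 + 509 + 709 + 284 = 2915 billion.

$2,915 billion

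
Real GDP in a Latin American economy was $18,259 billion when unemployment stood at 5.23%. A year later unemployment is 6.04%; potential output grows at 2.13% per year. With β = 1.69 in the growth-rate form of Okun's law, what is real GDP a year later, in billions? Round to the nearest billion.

Δu = 6.04 - 5.23 = 0.81 points.
Okun's law (growth form): g_Y = g_Y* - β × Δu = 2.13 - 1.69 × (0.81) = 2.13 - 1.3689 = 0.7611%.
Real GDP in the next year = 18259 × (1 + 0.7611/100) = 18259 × 1.007611 ≈ 18398 billion.

$18,398 billion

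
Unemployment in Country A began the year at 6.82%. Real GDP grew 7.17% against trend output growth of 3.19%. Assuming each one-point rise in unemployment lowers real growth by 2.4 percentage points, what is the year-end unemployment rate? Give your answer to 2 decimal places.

Growth-rate Okun's law: g_Y = g_Y* - β × Δu, so Δu = (g_Y* - g_Y)/β.
Δu = (3.19 - 7.17)/2.4 = -3.98/2.4 = -1.66 percentage points.
Year-end unemployment = 6.82 - 1.66 = 5.16%.

5.16%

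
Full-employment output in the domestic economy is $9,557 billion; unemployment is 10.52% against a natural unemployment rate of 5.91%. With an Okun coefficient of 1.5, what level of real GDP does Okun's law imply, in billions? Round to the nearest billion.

Unemployment gap = 10.52 - 5.91 = 4.61 points, so the output gap is -1.5 × 4.61 = -6.915%.
Actual GDP = 9557 × (1 - 6.915/100) = 9557 × 0.93085 ≈ 8896 billion.

$8,896 billion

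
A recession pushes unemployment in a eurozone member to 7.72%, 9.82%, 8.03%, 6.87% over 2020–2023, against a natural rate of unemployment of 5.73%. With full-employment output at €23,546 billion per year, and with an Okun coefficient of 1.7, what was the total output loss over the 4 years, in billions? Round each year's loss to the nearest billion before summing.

Year 2020: gap = -1.7 × (7.72 - 5.73) = -3.383%, loss ≈ 23546 × 3.383/100 ≈ 797.
Year 2021: gap = -1.7 × (9.82 - 5.73) = -6.953%, loss ≈ 23546 × 6.953/100 ≈ 1637.
Year 2022: gap = -1.7 × (8.03 - 5.73) = -3.91%, loss ≈ 23546 × 3.91/100 ≈ 921.
Year 2023: gap = -1.7 × (6.87 - 5.73) = -1.938%, loss ≈ 23546 × 1.938/100 ≈ 456.
Total lost output = 797 + 1637 + 921 + 456 = 3811 billion.

€3,811 billion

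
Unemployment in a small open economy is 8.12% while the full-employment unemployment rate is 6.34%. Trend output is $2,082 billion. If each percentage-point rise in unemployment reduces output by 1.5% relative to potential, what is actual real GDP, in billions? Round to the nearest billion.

Unemployment gap = 8.12 - 6.34 = 1.78 points, so the output gap is -1.5 × 1.78 = -2.67%.
Actual GDP = 2082 × (1 - 2.67/100) = 2082 × 0.9733 ≈ 2026 billion.

$2,026 billion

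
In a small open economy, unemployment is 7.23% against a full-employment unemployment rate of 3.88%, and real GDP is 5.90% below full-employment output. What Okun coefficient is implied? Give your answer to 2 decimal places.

β ≈ 1.76

Okun's law: output gap = -β × (u - u*).
-5.90 = -β × (7.23 - 3.88) = -β × 3.35, so β = 5.9/3.35 = 1.76.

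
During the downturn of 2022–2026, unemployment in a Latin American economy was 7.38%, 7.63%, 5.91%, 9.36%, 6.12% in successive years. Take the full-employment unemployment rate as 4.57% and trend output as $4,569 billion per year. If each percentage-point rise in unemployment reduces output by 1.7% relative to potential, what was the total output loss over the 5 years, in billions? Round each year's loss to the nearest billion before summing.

Year 2022: gap = -1.7 × (7.38 - 4.57) = -4.777%, loss ≈ 4569 × 4.777/100 ≈ 218.
Year 2023: gap = -1.7 × (7.63 - 4.57) = -5.202%, loss ≈ 4569 × 5.202/100 ≈ 238.
Year 2024: gap = -1.7 × (5.91 - 4.57) = -2.278%, loss ≈ 4569 × 2.278/100 ≈ 104.
Year 2025: gap = -1.7 × (9.36 - 4.57) = -8.143%, loss ≈ 4569 × 8.143/100 ≈ 372.
Year 2026: gap = -1.7 × (6.12 - 4.57) = -2.635%, loss ≈ 4569 × 2.635/100 ≈ 120.
Total lost output = 218 + 238 + 104 + 372 + 120 = 1052 billion.

$1,052 billion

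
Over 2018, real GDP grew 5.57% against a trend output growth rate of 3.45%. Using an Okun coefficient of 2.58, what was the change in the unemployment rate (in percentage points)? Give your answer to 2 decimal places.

Growth-rate Okun's law: g_Y = g_Y* - β × Δu, so Δu = (g_Y* - g_Y)/β.
Δu = (3.45 - 5.57)/2.58 = -2.12/2.58 = -0.82 percentage points.

-0.82 percentage points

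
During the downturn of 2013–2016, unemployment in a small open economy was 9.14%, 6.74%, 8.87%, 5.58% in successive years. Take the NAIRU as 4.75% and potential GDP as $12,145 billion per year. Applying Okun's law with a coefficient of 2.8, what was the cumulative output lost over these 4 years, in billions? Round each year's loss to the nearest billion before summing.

Year 2013: gap = -2.8 × (9.14 - 4.75) = -12.292%, loss ≈ 12145 × 12.292/100 ≈ 1493.
Year 2014: gap = -2.8 × (6.74 - 4.75) = -5.572%, loss ≈ 12145 × 5.572/100 ≈ 677.
Year 2015: gap = -2.8 × (8.87 - 4.75) = -11.536%, loss ≈ 12145 × 11.536/100 ≈ 1401.
Year 2016: gap = -2.8 × (5.58 - 4.75) = -2.324%, loss ≈ 12145 × 2.324/100 ≈ 282.
Total lost output = 1493 + 677 + 1401 + 282 = 3853 billion.

$3,853 billion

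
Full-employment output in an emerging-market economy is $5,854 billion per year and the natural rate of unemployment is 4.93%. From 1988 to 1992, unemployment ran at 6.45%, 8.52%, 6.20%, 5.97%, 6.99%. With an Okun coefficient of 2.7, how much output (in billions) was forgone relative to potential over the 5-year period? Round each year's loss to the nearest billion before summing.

Year 1988: gap = -2.7 × (6.45 - 4.93) = -4.104%, loss ≈ 5854 × 4.104/100 ≈ 240.
Year 1989: gap = -2.7 × (8.52 - 4.93) = -9.693%, loss ≈ 5854 × 9.693/100 ≈ 567.
Year 1990: gap = -2.7 × (6.2 - 4.93) = -3.429%, loss ≈ 5854 × 3.429/100 ≈ 201.
Year 1991: gap = -2.7 × (5.97 - 4.93) = -2.808%, loss ≈ 5854 × 2.808/100 ≈ 164.
Year 1992: gap = -2.7 × (6.99 - 4.93) = -5.562%, loss ≈ 5854 × 5.562/100 ≈ 326.
Total lost output = 240 + 567 + 201 + 164 + 326 = 1498 billion.

$1,498 billion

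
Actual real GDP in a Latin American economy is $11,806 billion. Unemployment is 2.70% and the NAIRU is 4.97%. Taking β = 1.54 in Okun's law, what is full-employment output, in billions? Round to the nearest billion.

$11,407 billion

Unemployment gap = 2.7 - 4.97 = -2.27 points, so output gap = -1.54 × (-2.27) = 3.4958%.
Since Y = Y* × (1 + gap/100), Y* = 11806/1.034958 ≈ 11407 billion.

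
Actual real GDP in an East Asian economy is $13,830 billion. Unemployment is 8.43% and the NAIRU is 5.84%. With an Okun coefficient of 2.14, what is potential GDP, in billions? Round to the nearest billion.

Unemployment gap = 8.43 - 5.84 = 2.59 points, so output gap = -2.14 × 2.59 = -5.5426%.
Since Y = Y* × (1 + gap/100), Y* = 13830/0.944574 ≈ 14642 billion.

$14,642 billion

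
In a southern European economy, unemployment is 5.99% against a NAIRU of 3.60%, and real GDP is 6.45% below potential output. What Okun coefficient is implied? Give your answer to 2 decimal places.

Okun's law: output gap = -β × (u - u*).
-6.45 = -β × (5.99 - 3.6) = -β × 2.39, so β = 6.45/2.39 = 2.70.

β ≈ 2.70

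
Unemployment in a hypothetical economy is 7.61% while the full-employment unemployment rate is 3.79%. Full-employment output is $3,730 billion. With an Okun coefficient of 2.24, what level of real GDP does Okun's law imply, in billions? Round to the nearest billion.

$3,411 billion

Unemployment gap = 7.61 - 3.79 = 3.82 points, so the output gap is -2.24 × 3.82 = -8.5568%.
Actual GDP = 3730 × (1 - 8.5568/100) = 3730 × 0.914432 ≈ 3411 billion.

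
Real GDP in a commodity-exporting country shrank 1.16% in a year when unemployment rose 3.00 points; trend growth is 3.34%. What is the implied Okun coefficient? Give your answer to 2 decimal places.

β ≈ 1.50

Growth form: g_Y = g_Y* - β × Δu, so β = (g_Y* - g_Y)/Δu.
β = (3.34 + 1.16)/3.00 = 4.5/3.00 = 1.50.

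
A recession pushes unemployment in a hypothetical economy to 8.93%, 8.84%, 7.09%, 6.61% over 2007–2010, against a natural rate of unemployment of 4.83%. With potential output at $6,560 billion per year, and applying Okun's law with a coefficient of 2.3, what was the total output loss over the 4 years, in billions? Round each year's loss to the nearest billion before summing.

Year 2007: gap = -2.3 × (8.93 - 4.83) = -9.43%, loss ≈ 6560 × 9.43/100 ≈ 619.
Year 2008: gap = -2.3 × (8.84 - 4.83) = -9.223%, loss ≈ 6560 × 9.223/100 ≈ 605.
Year 2009: gap = -2.3 × (7.09 - 4.83) = -5.198%, loss ≈ 6560 × 5.198/100 ≈ 341.
Year 2010: gap = -2.3 × (6.61 - 4.83) = -4.094%, loss ≈ 6560 × 4.094/100 ≈ 269.
Total lost output = 619 + 605 + 341 + 269 = 1834 billion.

$1,834 billion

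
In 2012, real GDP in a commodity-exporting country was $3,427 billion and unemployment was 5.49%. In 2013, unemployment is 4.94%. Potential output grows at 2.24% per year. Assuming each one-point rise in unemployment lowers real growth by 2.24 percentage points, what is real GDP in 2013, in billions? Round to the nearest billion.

$3,546 billion

Δu = 4.94 - 5.49 = -0.55 points.
Okun's law (growth form): g_Y = g_Y* - β × Δu = 2.24 - 2.24 × (-0.55) = 2.24 + 1.232 = 3.472%.
Real GDP in the next year = 3427 × (1 + 3.472/100) = 3427 × 1.03472 ≈ 3546 billion.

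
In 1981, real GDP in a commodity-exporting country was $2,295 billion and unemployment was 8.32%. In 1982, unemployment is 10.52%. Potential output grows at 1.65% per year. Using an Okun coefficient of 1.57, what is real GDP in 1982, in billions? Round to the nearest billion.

$2,254 billion

Δu = 10.52 - 8.32 = 2.2 points.
Okun's law (growth form): g_Y = g_Y* - β × Δu = 1.65 - 1.57 × (2.20) = 1.65 - 3.454 = -1.804%.
Real GDP in the next year = 2295 × (1 - 1.804/100) = 2295 × 0.98196 ≈ 2254 billion.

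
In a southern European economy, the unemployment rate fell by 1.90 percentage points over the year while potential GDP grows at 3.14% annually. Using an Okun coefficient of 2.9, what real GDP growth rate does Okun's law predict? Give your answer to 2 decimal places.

8.65%

Growth-rate Okun's law: g_Y = g_Y* - β × Δu.
g_Y = 3.14 - 2.9 × (-1.90) = 3.14 + 5.51 = 8.65%, i.e. 8.65% to 2 d.p.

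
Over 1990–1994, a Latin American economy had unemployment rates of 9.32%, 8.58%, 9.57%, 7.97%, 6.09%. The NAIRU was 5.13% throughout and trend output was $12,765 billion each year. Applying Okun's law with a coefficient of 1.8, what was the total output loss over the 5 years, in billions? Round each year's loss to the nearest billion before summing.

$3,650 billion

Year 1990: gap = -1.8 × (9.32 - 5.13) = -7.542%, loss ≈ 12765 × 7.542/100 ≈ 963.
Year 1991: gap = -1.8 × (8.58 - 5.13) = -6.21%, loss ≈ 12765 × 6.21/100 ≈ 793.
Year 1992: gap = -1.8 × (9.57 - 5.13) = -7.992%, loss ≈ 12765 × 7.992/100 ≈ 1020.
Year 1993: gap = -1.8 × (7.97 - 5.13) = -5.112%, loss ≈ 12765 × 5.112/100 ≈ 653.
Year 1994: gap = -1.8 × (6.09 - 5.13) = -1.728%, loss ≈ 12765 × 1.728/100 ≈ 221.
Total lost output = 963 + 793 + 1020 + 653 + 221 = 3650 billion.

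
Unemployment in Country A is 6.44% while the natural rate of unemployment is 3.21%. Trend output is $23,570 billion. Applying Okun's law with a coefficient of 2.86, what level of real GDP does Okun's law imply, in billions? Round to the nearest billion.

Unemployment gap = 6.44 - 3.21 = 3.23 points, so the output gap is -2.86 × 3.23 = -9.2378%.
Actual GDP = 23570 × (1 - 9.2378/100) = 23570 × 0.907622 ≈ 21393 billion.

$21,393 billion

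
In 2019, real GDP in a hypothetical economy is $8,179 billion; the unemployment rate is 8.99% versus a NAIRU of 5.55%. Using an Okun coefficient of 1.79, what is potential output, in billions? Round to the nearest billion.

Unemployment gap = 8.99 - 5.55 = 3.44 points, so output gap = -1.79 × 3.44 = -6.1576%.
Since Y = Y* × (1 + gap/100), Y* = 8179/0.938424 ≈ 8716 billion.

$8,716 billion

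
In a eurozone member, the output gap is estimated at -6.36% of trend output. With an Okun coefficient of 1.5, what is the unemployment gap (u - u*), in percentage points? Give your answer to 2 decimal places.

4.24 percentage points

Okun's law: output gap = -β × (u - u*), so u - u* = -(output gap)/β.
u - u* = -(-6.36)/1.5 = 4.24 percentage points.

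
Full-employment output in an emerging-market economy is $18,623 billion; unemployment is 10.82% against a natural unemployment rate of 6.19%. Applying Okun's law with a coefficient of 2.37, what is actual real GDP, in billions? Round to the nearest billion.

$16,579 billion

Unemployment gap = 10.82 - 6.19 = 4.63 points, so the output gap is -2.37 × 4.63 = -10.9731%.
Actual GDP = 18623 × (1 - 10.9731/100) = 18623 × 0.890269 ≈ 16579 billion.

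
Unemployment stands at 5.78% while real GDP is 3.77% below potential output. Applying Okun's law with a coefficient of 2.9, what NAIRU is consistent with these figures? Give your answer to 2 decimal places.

From Okun's law, u - u* = -(output gap)/β = -(-3.77)/2.9 = 1.3 points.
So u* = 5.78 - 1.3 = 4.48%.

4.48%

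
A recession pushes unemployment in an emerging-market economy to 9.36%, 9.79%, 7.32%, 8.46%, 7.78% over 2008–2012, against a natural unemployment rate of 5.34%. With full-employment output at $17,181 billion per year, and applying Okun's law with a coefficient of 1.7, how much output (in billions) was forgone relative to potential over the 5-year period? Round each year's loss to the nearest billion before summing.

Year 2008: gap = -1.7 × (9.36 - 5.34) = -6.834%, loss ≈ 17181 × 6.834/100 ≈ 1174.
Year 2009: gap = -1.7 × (9.79 - 5.34) = -7.565%, loss ≈ 17181 × 7.565/100 ≈ 1300.
Year 2010: gap = -1.7 × (7.32 - 5.34) = -3.366%, loss ≈ 17181 × 3.366/100 ≈ 578.
Year 2011: gap = -1.7 × (8.46 - 5.34) = -5.304%, loss ≈ 17181 × 5.304/100 ≈ 911.
Year 2012: gap = -1.7 × (7.78 - 5.34) = -4.148%, loss ≈ 17181 × 4.148/100 ≈ 713.
Total lost output = 1174 + 1300 + 578 + 911 + 713 = 4676 billion.

$4,676 billion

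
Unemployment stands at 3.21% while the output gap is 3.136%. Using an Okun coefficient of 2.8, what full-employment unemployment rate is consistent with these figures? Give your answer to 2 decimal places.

4.33%

From Okun's law, u - u* = -(output gap)/β = -(3.136)/2.8 = -1.12 points.
So u* = 3.21 + 1.12 = 4.33%.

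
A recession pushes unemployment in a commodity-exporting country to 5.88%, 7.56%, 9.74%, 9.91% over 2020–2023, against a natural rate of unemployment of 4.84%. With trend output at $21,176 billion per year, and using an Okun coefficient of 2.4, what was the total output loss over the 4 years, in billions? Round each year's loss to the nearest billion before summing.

$6,978 billion

Year 2020: gap = -2.4 × (5.88 - 4.84) = -2.496%, loss ≈ 21176 × 2.496/100 ≈ 529.
Year 2021: gap = -2.4 × (7.56 - 4.84) = -6.528%, loss ≈ 21176 × 6.528/100 ≈ 1382.
Year 2022: gap = -2.4 × (9.74 - 4.84) = -11.76%, loss ≈ 21176 × 11.76/100 ≈ 2490.
Year 2023: gap = -2.4 × (9.91 - 4.84) = -12.168%, loss ≈ 21176 × 12.168/100 ≈ 2577.
Total lost output = 529 + 1382 + 2490 + 2577 = 6978 billion.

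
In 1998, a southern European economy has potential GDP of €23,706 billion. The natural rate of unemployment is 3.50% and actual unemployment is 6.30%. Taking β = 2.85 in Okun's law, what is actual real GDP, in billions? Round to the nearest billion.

€21,814 billion

Unemployment gap = 6.3 - 3.5 = 2.8 points, so the output gap is -2.85 × 2.8 = -7.98%.
Actual GDP = 23706 × (1 - 7.98/100) = 23706 × 0.9202 ≈ 21814 billion.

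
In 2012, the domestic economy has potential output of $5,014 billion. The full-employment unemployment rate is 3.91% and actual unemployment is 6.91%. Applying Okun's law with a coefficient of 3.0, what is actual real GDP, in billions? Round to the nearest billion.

Unemployment gap = 6.91 - 3.91 = 3 points, so the output gap is -3 × 3 = -9%.
Actual GDP = 5014 × (1 - 9/100) = 5014 × 0.91 ≈ 4563 billion.

$4,563 billion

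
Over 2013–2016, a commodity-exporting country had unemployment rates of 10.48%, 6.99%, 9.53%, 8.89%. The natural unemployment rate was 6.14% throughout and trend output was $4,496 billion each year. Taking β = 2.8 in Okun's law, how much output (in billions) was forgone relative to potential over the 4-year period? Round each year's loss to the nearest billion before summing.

$1,426 billion

Year 2013: gap = -2.8 × (10.48 - 6.14) = -12.152%, loss ≈ 4496 × 12.152/100 ≈ 546.
Year 2014: gap = -2.8 × (6.99 - 6.14) = -2.38%, loss ≈ 4496 × 2.38/100 ≈ 107.
Year 2015: gap = -2.8 × (9.53 - 6.14) = -9.492%, loss ≈ 4496 × 9.492/100 ≈ 427.
Year 2016: gap = -2.8 × (8.89 - 6.14) = -7.7%, loss ≈ 4496 × 7.7/100 ≈ 346.
Total lost output = 546 + 107 + 427 + 346 = 1426 billion.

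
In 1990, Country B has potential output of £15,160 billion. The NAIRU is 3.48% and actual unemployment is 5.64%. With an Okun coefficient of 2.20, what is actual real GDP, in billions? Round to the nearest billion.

£14,440 billion

Unemployment gap = 5.64 - 3.48 = 2.16 points, so the output gap is -2.2 × 2.16 = -4.752%.
Actual GDP = 15160 × (1 - 4.752/100) = 15160 × 0.95248 ≈ 14440 billion.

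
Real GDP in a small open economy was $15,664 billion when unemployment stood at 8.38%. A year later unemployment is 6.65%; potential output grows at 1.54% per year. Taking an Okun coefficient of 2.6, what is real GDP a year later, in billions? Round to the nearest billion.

Δu = 6.65 - 8.38 = -1.73 points.
Okun's law (growth form): g_Y = g_Y* - β × Δu = 1.54 - 2.6 × (-1.73) = 1.54 + 4.498 = 6.038%.
Real GDP in the next year = 15664 × (1 + 6.038/100) = 15664 × 1.06038 ≈ 16610 billion.

$16,610 billion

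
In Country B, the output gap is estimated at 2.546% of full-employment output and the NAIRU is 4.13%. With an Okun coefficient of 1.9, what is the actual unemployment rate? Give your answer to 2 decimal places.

2.79%

From Okun's law, u - u* = -(output gap)/β = -(2.546)/1.9 = -1.34 points.
So u = 4.13 - 1.34 = 2.79%.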